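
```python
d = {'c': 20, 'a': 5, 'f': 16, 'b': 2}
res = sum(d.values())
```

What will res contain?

Step 1: d.values() = [20, 5, 16, 2].
Step 2: sum = 43.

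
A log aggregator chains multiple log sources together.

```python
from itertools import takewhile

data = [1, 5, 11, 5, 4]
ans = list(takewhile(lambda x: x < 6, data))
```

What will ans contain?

Step 1: takewhile stops at first element >= 6:
  1 < 6: take
  5 < 6: take
  11 >= 6: stop
Therefore ans = [1, 5].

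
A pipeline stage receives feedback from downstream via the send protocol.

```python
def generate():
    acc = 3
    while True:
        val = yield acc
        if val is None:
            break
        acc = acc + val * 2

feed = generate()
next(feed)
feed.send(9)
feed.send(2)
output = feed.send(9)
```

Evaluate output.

Step 1: next() -> yield acc=3.
Step 2: send(9) -> val=9, acc = 3 + 9*2 = 21, yield 21.
Step 3: send(2) -> val=2, acc = 21 + 2*2 = 25, yield 25.
Step 4: send(9) -> val=9, acc = 25 + 9*2 = 43, yield 43.
Therefore output = 43.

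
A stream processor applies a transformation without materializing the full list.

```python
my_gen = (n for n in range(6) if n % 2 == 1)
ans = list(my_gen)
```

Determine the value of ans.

Step 1: Filter range(6) keeping only odd values:
  n=0: even, excluded
  n=1: odd, included
  n=2: even, excluded
  n=3: odd, included
  n=4: even, excluded
  n=5: odd, included
Therefore ans = [1, 3, 5].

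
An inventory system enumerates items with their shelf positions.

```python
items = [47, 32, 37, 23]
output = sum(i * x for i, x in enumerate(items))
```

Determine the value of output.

Step 1: Compute i * x for each (i, x) in enumerate([47, 32, 37, 23]):
  i=0, x=47: 0*47 = 0
  i=1, x=32: 1*32 = 32
  i=2, x=37: 2*37 = 74
  i=3, x=23: 3*23 = 69
Step 2: sum = 0 + 32 + 74 + 69 = 175.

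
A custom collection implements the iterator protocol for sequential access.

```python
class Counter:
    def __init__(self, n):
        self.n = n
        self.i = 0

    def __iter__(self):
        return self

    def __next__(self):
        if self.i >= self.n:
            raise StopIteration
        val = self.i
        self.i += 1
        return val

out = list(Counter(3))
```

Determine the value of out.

Step 1: Counter(3) creates an iterator counting 0 to 2.
Step 2: list() consumes all values: [0, 1, 2].
Therefore out = [0, 1, 2].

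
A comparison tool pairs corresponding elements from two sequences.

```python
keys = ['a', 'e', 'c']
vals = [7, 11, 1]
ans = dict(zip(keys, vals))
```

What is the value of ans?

Step 1: zip pairs keys with values:
  'a' -> 7
  'e' -> 11
  'c' -> 1
Therefore ans = {'a': 7, 'e': 11, 'c': 1}.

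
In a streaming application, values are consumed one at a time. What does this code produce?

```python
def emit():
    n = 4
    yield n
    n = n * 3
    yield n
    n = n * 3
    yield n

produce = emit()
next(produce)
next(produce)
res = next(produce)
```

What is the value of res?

Step 1: Trace through generator execution:
  Yield 1: n starts at 4, yield 4
  Yield 2: n = 4 * 3 = 12, yield 12
  Yield 3: n = 12 * 3 = 36, yield 36
Step 2: First next() gets 4, second next() gets the second value, third next() yields 36.
Therefore res = 36.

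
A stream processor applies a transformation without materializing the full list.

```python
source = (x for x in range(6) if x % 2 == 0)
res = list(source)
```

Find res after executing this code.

Step 1: Filter range(6) keeping only even values:
  x=0: even, included
  x=1: odd, excluded
  x=2: even, included
  x=3: odd, excluded
  x=4: even, included
  x=5: odd, excluded
Therefore res = [0, 2, 4].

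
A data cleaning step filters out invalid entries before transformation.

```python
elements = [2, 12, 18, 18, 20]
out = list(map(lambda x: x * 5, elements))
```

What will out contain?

Step 1: Apply lambda x: x * 5 to each element:
  2 -> 10
  12 -> 60
  18 -> 90
  18 -> 90
  20 -> 100
Therefore out = [10, 60, 90, 90, 100].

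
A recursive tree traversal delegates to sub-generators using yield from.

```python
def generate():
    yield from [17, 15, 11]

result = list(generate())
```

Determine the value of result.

Step 1: yield from delegates to the iterable, yielding each element.
Step 2: Collected values: [17, 15, 11].
Therefore result = [17, 15, 11].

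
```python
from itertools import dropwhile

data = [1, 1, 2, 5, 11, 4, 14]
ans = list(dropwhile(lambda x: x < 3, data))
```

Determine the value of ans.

Step 1: dropwhile drops elements while < 3:
  1 < 3: dropped
  1 < 3: dropped
  2 < 3: dropped
  5: kept (dropping stopped)
Step 2: Remaining elements kept regardless of condition.
Therefore ans = [5, 11, 4, 14].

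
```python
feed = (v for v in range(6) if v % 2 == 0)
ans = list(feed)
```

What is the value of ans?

Step 1: Filter range(6) keeping only even values:
  v=0: even, included
  v=1: odd, excluded
  v=2: even, included
  v=3: odd, excluded
  v=4: even, included
  v=5: odd, excluded
Therefore ans = [0, 2, 4].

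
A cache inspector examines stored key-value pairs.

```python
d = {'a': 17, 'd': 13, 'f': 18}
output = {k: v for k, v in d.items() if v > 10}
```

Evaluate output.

Step 1: Filter items where value > 10:
  'a': 17 > 10: kept
  'd': 13 > 10: kept
  'f': 18 > 10: kept
Therefore output = {'a': 17, 'd': 13, 'f': 18}.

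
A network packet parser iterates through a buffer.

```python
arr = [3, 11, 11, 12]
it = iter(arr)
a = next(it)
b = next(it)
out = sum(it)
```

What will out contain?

Step 1: Create iterator over [3, 11, 11, 12].
Step 2: a = next() = 3, b = next() = 11.
Step 3: sum() of remaining [11, 12] = 23.
Therefore out = 23.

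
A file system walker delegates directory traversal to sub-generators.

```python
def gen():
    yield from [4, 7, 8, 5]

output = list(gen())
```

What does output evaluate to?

Step 1: yield from delegates to the iterable, yielding each element.
Step 2: Collected values: [4, 7, 8, 5].
Therefore output = [4, 7, 8, 5].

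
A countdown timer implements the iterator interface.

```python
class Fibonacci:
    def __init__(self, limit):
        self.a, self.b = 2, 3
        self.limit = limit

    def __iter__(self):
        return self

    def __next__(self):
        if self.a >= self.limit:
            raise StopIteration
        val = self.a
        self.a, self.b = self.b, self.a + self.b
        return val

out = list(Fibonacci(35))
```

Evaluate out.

Step 1: Fibonacci-like sequence (a=2, b=3) until >= 35:
  Yield 2, then a,b = 3,5
  Yield 3, then a,b = 5,8
  Yield 5, then a,b = 8,13
  Yield 8, then a,b = 13,21
  Yield 13, then a,b = 21,34
  Yield 21, then a,b = 34,55
  Yield 34, then a,b = 55,89
Step 2: 55 >= 35, stop.
Therefore out = [2, 3, 5, 8, 13, 21, 34].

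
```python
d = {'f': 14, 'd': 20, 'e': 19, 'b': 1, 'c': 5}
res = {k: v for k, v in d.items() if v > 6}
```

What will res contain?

Step 1: Filter items where value > 6:
  'f': 14 > 6: kept
  'd': 20 > 6: kept
  'e': 19 > 6: kept
  'b': 1 <= 6: removed
  'c': 5 <= 6: removed
Therefore res = {'f': 14, 'd': 20, 'e': 19}.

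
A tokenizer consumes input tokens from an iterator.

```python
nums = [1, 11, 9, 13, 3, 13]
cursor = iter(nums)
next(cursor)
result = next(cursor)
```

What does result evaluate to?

Step 1: Create iterator over [1, 11, 9, 13, 3, 13].
Step 2: next() consumes 1.
Step 3: next() returns 11.
Therefore result = 11.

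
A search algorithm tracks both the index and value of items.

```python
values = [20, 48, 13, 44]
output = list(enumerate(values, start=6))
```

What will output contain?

Step 1: enumerate with start=6:
  (6, 20)
  (7, 48)
  (8, 13)
  (9, 44)
Therefore output = [(6, 20), (7, 48), (8, 13), (9, 44)].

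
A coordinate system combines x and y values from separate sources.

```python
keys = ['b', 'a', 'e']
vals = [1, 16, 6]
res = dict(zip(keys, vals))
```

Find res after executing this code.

Step 1: zip pairs keys with values:
  'b' -> 1
  'a' -> 16
  'e' -> 6
Therefore res = {'b': 1, 'a': 16, 'e': 6}.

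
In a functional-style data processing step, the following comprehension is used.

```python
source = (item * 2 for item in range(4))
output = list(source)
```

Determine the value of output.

Step 1: For each item in range(4), compute item*2:
  item=0: 0*2 = 0
  item=1: 1*2 = 2
  item=2: 2*2 = 4
  item=3: 3*2 = 6
Therefore output = [0, 2, 4, 6].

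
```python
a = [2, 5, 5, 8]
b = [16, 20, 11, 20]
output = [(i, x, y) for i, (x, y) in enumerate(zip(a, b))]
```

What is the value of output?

Step 1: enumerate(zip(a, b)) gives index with paired elements:
  i=0: (2, 16)
  i=1: (5, 20)
  i=2: (5, 11)
  i=3: (8, 20)
Therefore output = [(0, 2, 16), (1, 5, 20), (2, 5, 11), (3, 8, 20)].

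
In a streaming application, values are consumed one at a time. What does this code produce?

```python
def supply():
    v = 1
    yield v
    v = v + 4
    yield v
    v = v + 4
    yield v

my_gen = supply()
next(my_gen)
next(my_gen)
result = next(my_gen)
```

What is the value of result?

Step 1: Trace through generator execution:
  Yield 1: v starts at 1, yield 1
  Yield 2: v = 1 + 4 = 5, yield 5
  Yield 3: v = 5 + 4 = 9, yield 9
Step 2: First next() gets 1, second next() gets the second value, third next() yields 9.
Therefore result = 9.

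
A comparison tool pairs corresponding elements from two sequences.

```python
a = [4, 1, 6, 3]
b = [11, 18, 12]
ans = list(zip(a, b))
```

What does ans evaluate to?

Step 1: zip stops at shortest (len(a)=4, len(b)=3):
  Index 0: (4, 11)
  Index 1: (1, 18)
  Index 2: (6, 12)
Step 2: Last element of a (3) has no pair, dropped.
Therefore ans = [(4, 11), (1, 18), (6, 12)].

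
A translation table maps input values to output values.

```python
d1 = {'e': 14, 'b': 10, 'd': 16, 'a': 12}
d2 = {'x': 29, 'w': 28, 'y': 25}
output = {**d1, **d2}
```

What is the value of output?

Step 1: Merge d1 and d2 (d2 values override on key conflicts).
Step 2: d1 has keys ['e', 'b', 'd', 'a'], d2 has keys ['x', 'w', 'y'].
Therefore output = {'e': 14, 'b': 10, 'd': 16, 'a': 12, 'x': 29, 'w': 28, 'y': 25}.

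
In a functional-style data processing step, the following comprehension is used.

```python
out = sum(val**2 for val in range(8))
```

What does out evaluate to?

Step 1: Compute val**2 for each val in range(8):
  val=0: 0**2 = 0
  val=1: 1**2 = 1
  val=2: 2**2 = 4
  val=3: 3**2 = 9
  val=4: 4**2 = 16
  val=5: 5**2 = 25
  val=6: 6**2 = 36
  val=7: 7**2 = 49
Step 2: sum = 0 + 1 + 4 + 9 + 16 + 25 + 36 + 49 = 140.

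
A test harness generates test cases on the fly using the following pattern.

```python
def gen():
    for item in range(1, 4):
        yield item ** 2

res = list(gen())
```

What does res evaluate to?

Step 1: For each item in range(1, 4), yield item**2:
  item=1: yield 1**2 = 1
  item=2: yield 2**2 = 4
  item=3: yield 3**2 = 9
Therefore res = [1, 4, 9].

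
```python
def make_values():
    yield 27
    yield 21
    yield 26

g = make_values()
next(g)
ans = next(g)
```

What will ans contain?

Step 1: make_values() creates a generator.
Step 2: next(g) yields 27 (consumed and discarded).
Step 3: next(g) yields 21, assigned to ans.
Therefore ans = 21.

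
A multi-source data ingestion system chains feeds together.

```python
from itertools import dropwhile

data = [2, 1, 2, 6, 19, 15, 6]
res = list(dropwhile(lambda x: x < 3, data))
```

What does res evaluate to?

Step 1: dropwhile drops elements while < 3:
  2 < 3: dropped
  1 < 3: dropped
  2 < 3: dropped
  6: kept (dropping stopped)
Step 2: Remaining elements kept regardless of condition.
Therefore res = [6, 19, 15, 6].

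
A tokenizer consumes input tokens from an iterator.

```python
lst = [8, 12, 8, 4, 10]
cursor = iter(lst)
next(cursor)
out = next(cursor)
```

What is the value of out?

Step 1: Create iterator over [8, 12, 8, 4, 10].
Step 2: next() consumes 8.
Step 3: next() returns 12.
Therefore out = 12.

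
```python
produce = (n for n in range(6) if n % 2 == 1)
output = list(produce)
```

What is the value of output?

Step 1: Filter range(6) keeping only odd values:
  n=0: even, excluded
  n=1: odd, included
  n=2: even, excluded
  n=3: odd, included
  n=4: even, excluded
  n=5: odd, included
Therefore output = [1, 3, 5].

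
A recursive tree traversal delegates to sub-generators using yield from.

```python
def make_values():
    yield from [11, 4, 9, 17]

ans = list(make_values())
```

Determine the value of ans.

Step 1: yield from delegates to the iterable, yielding each element.
Step 2: Collected values: [11, 4, 9, 17].
Therefore ans = [11, 4, 9, 17].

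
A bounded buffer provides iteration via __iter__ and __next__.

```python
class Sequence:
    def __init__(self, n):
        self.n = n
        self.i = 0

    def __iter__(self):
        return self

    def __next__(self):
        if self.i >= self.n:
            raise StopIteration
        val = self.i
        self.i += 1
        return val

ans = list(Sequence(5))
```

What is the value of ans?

Step 1: Sequence(5) creates an iterator counting 0 to 4.
Step 2: list() consumes all values: [0, 1, 2, 3, 4].
Therefore ans = [0, 1, 2, 3, 4].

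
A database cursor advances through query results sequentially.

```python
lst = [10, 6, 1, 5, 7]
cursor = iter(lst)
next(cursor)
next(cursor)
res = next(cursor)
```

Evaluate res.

Step 1: Create iterator over [10, 6, 1, 5, 7].
Step 2: next() consumes 10.
Step 3: next() consumes 6.
Step 4: next() returns 1.
Therefore res = 1.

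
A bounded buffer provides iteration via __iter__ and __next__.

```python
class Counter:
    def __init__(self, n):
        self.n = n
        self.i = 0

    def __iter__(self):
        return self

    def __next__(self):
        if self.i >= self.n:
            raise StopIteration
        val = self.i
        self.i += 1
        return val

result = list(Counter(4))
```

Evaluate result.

Step 1: Counter(4) creates an iterator counting 0 to 3.
Step 2: list() consumes all values: [0, 1, 2, 3].
Therefore result = [0, 1, 2, 3].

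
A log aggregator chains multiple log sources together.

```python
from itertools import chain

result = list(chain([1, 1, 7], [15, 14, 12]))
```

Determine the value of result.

Step 1: chain() concatenates iterables: [1, 1, 7] + [15, 14, 12].
Therefore result = [1, 1, 7, 15, 14, 12].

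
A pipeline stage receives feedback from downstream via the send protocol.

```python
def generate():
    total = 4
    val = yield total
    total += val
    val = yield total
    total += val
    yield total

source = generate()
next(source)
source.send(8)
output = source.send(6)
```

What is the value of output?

Step 1: next() -> yield total=4.
Step 2: send(8) -> val=8, total = 4+8 = 12, yield 12.
Step 3: send(6) -> val=6, total = 12+6 = 18, yield 18.
Therefore output = 18.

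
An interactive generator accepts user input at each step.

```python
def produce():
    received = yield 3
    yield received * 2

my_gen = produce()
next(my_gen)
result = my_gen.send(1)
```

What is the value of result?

Step 1: next(my_gen) advances to first yield, producing 3.
Step 2: send(1) resumes, received = 1.
Step 3: yield received * 2 = 1 * 2 = 2.
Therefore result = 2.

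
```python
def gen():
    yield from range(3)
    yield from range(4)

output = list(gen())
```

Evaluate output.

Step 1: Trace yields in order:
  yield 0
  yield 1
  yield 2
  yield 0
  yield 1
  yield 2
  yield 3
Therefore output = [0, 1, 2, 0, 1, 2, 3].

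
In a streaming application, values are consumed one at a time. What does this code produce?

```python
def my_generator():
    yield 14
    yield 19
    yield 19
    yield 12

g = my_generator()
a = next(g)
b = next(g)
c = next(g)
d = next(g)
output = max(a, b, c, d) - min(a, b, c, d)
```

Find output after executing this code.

Step 1: Create generator and consume all values:
  a = next(g) = 14
  b = next(g) = 19
  c = next(g) = 19
  d = next(g) = 12
Step 2: max = 19, min = 12, output = 19 - 12 = 7.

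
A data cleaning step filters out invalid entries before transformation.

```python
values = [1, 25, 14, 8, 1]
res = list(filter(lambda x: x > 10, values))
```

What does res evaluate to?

Step 1: Filter elements > 10:
  1: removed
  25: kept
  14: kept
  8: removed
  1: removed
Therefore res = [25, 14].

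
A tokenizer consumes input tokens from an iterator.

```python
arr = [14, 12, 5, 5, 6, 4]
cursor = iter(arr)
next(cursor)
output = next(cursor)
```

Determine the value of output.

Step 1: Create iterator over [14, 12, 5, 5, 6, 4].
Step 2: next() consumes 14.
Step 3: next() returns 12.
Therefore output = 12.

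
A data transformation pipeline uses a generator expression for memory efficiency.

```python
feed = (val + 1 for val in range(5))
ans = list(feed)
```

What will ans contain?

Step 1: For each val in range(5), compute val+1:
  val=0: 0+1 = 1
  val=1: 1+1 = 2
  val=2: 2+1 = 3
  val=3: 3+1 = 4
  val=4: 4+1 = 5
Therefore ans = [1, 2, 3, 4, 5].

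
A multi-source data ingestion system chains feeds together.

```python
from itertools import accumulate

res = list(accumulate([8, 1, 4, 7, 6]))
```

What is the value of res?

Step 1: accumulate computes running sums:
  + 8 = 8
  + 1 = 9
  + 4 = 13
  + 7 = 20
  + 6 = 26
Therefore res = [8, 9, 13, 20, 26].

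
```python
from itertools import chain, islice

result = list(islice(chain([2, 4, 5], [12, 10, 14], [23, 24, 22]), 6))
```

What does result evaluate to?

Step 1: chain([2, 4, 5], [12, 10, 14], [23, 24, 22]) = [2, 4, 5, 12, 10, 14, 23, 24, 22].
Step 2: islice takes first 6 elements: [2, 4, 5, 12, 10, 14].
Therefore result = [2, 4, 5, 12, 10, 14].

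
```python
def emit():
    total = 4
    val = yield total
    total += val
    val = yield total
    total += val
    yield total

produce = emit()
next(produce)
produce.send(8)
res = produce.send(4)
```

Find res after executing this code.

Step 1: next() -> yield total=4.
Step 2: send(8) -> val=8, total = 4+8 = 12, yield 12.
Step 3: send(4) -> val=4, total = 12+4 = 16, yield 16.
Therefore res = 16.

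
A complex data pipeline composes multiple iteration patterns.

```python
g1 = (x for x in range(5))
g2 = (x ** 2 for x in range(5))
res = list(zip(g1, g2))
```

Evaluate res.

Step 1: g1 produces [0, 1, 2, 3, 4].
Step 2: g2 produces [0, 1, 4, 9, 16].
Step 3: zip pairs them: [(0, 0), (1, 1), (2, 4), (3, 9), (4, 16)].
Therefore res = [(0, 0), (1, 1), (2, 4), (3, 9), (4, 16)].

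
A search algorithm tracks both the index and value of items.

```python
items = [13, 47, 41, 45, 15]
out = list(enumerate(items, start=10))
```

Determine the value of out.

Step 1: enumerate with start=10:
  (10, 13)
  (11, 47)
  (12, 41)
  (13, 45)
  (14, 15)
Therefore out = [(10, 13), (11, 47), (12, 41), (13, 45), (14, 15)].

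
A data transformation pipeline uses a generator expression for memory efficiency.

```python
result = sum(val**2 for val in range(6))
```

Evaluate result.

Step 1: Compute val**2 for each val in range(6):
  val=0: 0**2 = 0
  val=1: 1**2 = 1
  val=2: 2**2 = 4
  val=3: 3**2 = 9
  val=4: 4**2 = 16
  val=5: 5**2 = 25
Step 2: sum = 0 + 1 + 4 + 9 + 16 + 25 = 55.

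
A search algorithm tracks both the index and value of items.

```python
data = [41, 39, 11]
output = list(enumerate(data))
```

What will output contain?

Step 1: enumerate pairs each element with its index:
  (0, 41)
  (1, 39)
  (2, 11)
Therefore output = [(0, 41), (1, 39), (2, 11)].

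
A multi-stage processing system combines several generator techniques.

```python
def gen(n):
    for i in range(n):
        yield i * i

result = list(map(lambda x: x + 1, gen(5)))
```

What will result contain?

Step 1: gen(5) yields squares: [0, 1, 4, 9, 16].
Step 2: map adds 1 to each: [1, 2, 5, 10, 17].
Therefore result = [1, 2, 5, 10, 17].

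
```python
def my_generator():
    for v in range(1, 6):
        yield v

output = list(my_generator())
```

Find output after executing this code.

Step 1: The generator yields each value from range(1, 6).
Step 2: list() consumes all yields: [1, 2, 3, 4, 5].
Therefore output = [1, 2, 3, 4, 5].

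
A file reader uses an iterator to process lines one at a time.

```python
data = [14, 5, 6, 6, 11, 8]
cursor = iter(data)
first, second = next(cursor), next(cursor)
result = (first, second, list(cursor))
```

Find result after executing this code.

Step 1: Create iterator over [14, 5, 6, 6, 11, 8].
Step 2: first = 14, second = 5.
Step 3: Remaining elements: [6, 6, 11, 8].
Therefore result = (14, 5, [6, 6, 11, 8]).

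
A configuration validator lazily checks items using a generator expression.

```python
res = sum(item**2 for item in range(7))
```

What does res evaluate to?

Step 1: Compute item**2 for each item in range(7):
  item=0: 0**2 = 0
  item=1: 1**2 = 1
  item=2: 2**2 = 4
  item=3: 3**2 = 9
  item=4: 4**2 = 16
  item=5: 5**2 = 25
  item=6: 6**2 = 36
Step 2: sum = 0 + 1 + 4 + 9 + 16 + 25 + 36 = 91.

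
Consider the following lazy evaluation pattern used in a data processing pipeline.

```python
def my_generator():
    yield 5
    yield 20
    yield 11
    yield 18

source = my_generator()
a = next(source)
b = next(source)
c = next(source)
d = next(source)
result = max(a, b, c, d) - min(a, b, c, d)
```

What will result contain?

Step 1: Create generator and consume all values:
  a = next(source) = 5
  b = next(source) = 20
  c = next(source) = 11
  d = next(source) = 18
Step 2: max = 20, min = 5, result = 20 - 5 = 15.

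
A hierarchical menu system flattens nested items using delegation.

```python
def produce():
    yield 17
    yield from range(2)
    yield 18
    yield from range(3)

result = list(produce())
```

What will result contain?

Step 1: Trace yields in order:
  yield 17
  yield 0
  yield 1
  yield 18
  yield 0
  yield 1
  yield 2
Therefore result = [17, 0, 1, 18, 0, 1, 2].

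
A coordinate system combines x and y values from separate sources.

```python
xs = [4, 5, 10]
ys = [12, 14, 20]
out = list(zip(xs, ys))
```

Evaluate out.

Step 1: zip pairs elements at same index:
  Index 0: (4, 12)
  Index 1: (5, 14)
  Index 2: (10, 20)
Therefore out = [(4, 12), (5, 14), (10, 20)].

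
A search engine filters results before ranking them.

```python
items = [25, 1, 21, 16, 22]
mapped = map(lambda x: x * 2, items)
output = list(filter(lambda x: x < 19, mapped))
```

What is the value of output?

Step 1: Map x * 2:
  25 -> 50
  1 -> 2
  21 -> 42
  16 -> 32
  22 -> 44
Step 2: Filter for < 19:
  50: removed
  2: kept
  42: removed
  32: removed
  44: removed
Therefore output = [2].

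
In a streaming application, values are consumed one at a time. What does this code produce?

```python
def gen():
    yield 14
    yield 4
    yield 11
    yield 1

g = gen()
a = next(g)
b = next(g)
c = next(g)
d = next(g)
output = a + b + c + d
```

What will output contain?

Step 1: Create generator and consume all values:
  a = next(g) = 14
  b = next(g) = 4
  c = next(g) = 11
  d = next(g) = 1
Step 2: output = 14 + 4 + 11 + 1 = 30.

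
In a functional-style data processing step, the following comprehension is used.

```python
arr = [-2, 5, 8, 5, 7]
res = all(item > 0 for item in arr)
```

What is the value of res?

Step 1: Check item > 0 for each element in [-2, 5, 8, 5, 7]:
  -2 > 0: False
  5 > 0: True
  8 > 0: True
  5 > 0: True
  7 > 0: True
Step 2: all() returns False.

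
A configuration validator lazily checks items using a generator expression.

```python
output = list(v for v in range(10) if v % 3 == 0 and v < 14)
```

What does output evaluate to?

Step 1: Filter range(10) where v % 3 == 0 and v < 14:
  v=0: both conditions met, included
  v=1: excluded (1 % 3 != 0)
  v=2: excluded (2 % 3 != 0)
  v=3: both conditions met, included
  v=4: excluded (4 % 3 != 0)
  v=5: excluded (5 % 3 != 0)
  v=6: both conditions met, included
  v=7: excluded (7 % 3 != 0)
  v=8: excluded (8 % 3 != 0)
  v=9: both conditions met, included
Therefore output = [0, 3, 6, 9].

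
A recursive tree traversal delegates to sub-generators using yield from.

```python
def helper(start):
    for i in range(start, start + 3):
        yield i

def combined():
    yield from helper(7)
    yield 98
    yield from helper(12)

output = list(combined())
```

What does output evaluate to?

Step 1: combined() delegates to helper(7):
  yield 7
  yield 8
  yield 9
Step 2: yield 98
Step 3: Delegates to helper(12):
  yield 12
  yield 13
  yield 14
Therefore output = [7, 8, 9, 98, 12, 13, 14].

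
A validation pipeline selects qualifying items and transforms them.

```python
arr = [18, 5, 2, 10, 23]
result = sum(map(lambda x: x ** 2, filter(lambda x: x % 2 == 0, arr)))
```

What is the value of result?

Step 1: Filter even numbers from [18, 5, 2, 10, 23]: [18, 2, 10]
Step 2: Square each: [324, 4, 100]
Step 3: Sum = 428.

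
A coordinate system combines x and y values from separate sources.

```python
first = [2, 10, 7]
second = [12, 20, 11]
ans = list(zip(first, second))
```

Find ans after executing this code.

Step 1: zip pairs elements at same index:
  Index 0: (2, 12)
  Index 1: (10, 20)
  Index 2: (7, 11)
Therefore ans = [(2, 12), (10, 20), (7, 11)].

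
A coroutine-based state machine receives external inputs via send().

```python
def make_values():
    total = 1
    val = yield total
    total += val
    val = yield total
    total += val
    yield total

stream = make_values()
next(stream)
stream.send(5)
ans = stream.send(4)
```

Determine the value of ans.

Step 1: next() -> yield total=1.
Step 2: send(5) -> val=5, total = 1+5 = 6, yield 6.
Step 3: send(4) -> val=4, total = 6+4 = 10, yield 10.
Therefore ans = 10.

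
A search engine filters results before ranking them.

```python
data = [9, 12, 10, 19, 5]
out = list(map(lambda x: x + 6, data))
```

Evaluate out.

Step 1: Apply lambda x: x + 6 to each element:
  9 -> 15
  12 -> 18
  10 -> 16
  19 -> 25
  5 -> 11
Therefore out = [15, 18, 16, 25, 11].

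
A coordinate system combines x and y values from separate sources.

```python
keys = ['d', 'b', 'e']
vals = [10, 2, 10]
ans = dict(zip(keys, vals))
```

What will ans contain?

Step 1: zip pairs keys with values:
  'd' -> 10
  'b' -> 2
  'e' -> 10
Therefore ans = {'d': 10, 'b': 2, 'e': 10}.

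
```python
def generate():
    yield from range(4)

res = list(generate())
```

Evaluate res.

Step 1: yield from delegates to the iterable, yielding each element.
Step 2: Collected values: [0, 1, 2, 3].
Therefore res = [0, 1, 2, 3].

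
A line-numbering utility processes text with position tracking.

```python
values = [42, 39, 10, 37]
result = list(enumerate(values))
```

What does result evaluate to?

Step 1: enumerate pairs each element with its index:
  (0, 42)
  (1, 39)
  (2, 10)
  (3, 37)
Therefore result = [(0, 42), (1, 39), (2, 10), (3, 37)].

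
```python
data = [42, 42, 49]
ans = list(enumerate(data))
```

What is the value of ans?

Step 1: enumerate pairs each element with its index:
  (0, 42)
  (1, 42)
  (2, 49)
Therefore ans = [(0, 42), (1, 42), (2, 49)].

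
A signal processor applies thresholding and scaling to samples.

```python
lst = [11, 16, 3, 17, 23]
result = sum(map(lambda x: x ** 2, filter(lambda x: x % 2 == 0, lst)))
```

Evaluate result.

Step 1: Filter even numbers from [11, 16, 3, 17, 23]: [16]
Step 2: Square each: [256]
Step 3: Sum = 256.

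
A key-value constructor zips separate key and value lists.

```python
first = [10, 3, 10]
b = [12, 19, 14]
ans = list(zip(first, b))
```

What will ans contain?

Step 1: zip pairs elements at same index:
  Index 0: (10, 12)
  Index 1: (3, 19)
  Index 2: (10, 14)
Therefore ans = [(10, 12), (3, 19), (10, 14)].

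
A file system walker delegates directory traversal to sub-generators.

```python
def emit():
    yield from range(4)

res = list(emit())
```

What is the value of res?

Step 1: yield from delegates to the iterable, yielding each element.
Step 2: Collected values: [0, 1, 2, 3].
Therefore res = [0, 1, 2, 3].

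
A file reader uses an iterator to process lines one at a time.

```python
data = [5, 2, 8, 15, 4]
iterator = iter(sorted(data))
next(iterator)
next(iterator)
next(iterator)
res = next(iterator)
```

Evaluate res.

Step 1: sorted([5, 2, 8, 15, 4]) = [2, 4, 5, 8, 15].
Step 2: Create iterator and skip 3 elements.
Step 3: next() returns 8.
Therefore res = 8.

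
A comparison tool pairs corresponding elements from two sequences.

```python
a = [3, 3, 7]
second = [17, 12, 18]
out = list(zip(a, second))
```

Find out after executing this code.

Step 1: zip pairs elements at same index:
  Index 0: (3, 17)
  Index 1: (3, 12)
  Index 2: (7, 18)
Therefore out = [(3, 17), (3, 12), (7, 18)].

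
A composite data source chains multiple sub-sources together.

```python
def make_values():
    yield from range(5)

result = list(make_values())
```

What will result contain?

Step 1: yield from delegates to the iterable, yielding each element.
Step 2: Collected values: [0, 1, 2, 3, 4].
Therefore result = [0, 1, 2, 3, 4].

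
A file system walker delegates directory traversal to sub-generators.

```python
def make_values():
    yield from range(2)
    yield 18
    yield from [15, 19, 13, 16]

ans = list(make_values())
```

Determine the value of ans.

Step 1: Trace yields in order:
  yield 0
  yield 1
  yield 18
  yield 15
  yield 19
  yield 13
  yield 16
Therefore ans = [0, 1, 18, 15, 19, 13, 16].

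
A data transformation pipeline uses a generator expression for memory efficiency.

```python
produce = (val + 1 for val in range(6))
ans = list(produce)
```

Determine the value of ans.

Step 1: For each val in range(6), compute val+1:
  val=0: 0+1 = 1
  val=1: 1+1 = 2
  val=2: 2+1 = 3
  val=3: 3+1 = 4
  val=4: 4+1 = 5
  val=5: 5+1 = 6
Therefore ans = [1, 2, 3, 4, 5, 6].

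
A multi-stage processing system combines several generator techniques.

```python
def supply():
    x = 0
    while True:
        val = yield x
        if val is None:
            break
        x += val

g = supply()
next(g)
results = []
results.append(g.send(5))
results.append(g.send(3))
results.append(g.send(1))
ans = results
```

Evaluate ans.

Step 1: next(g) -> yield 0.
Step 2: send(5) -> x = 5, yield 5.
Step 3: send(3) -> x = 8, yield 8.
Step 4: send(1) -> x = 9, yield 9.
Therefore ans = [5, 8, 9].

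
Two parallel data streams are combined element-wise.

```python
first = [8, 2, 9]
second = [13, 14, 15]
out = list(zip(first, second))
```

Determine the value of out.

Step 1: zip pairs elements at same index:
  Index 0: (8, 13)
  Index 1: (2, 14)
  Index 2: (9, 15)
Therefore out = [(8, 13), (2, 14), (9, 15)].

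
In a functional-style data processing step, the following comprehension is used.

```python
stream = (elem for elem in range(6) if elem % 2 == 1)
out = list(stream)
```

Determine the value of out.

Step 1: Filter range(6) keeping only odd values:
  elem=0: even, excluded
  elem=1: odd, included
  elem=2: even, excluded
  elem=3: odd, included
  elem=4: even, excluded
  elem=5: odd, included
Therefore out = [1, 3, 5].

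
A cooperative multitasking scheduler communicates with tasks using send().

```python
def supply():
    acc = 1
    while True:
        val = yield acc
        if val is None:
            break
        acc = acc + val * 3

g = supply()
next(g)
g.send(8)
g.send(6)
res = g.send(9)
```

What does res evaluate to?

Step 1: next() -> yield acc=1.
Step 2: send(8) -> val=8, acc = 1 + 8*3 = 25, yield 25.
Step 3: send(6) -> val=6, acc = 25 + 6*3 = 43, yield 43.
Step 4: send(9) -> val=9, acc = 43 + 9*3 = 70, yield 70.
Therefore res = 70.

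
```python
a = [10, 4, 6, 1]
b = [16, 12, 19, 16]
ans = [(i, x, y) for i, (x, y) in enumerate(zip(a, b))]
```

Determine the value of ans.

Step 1: enumerate(zip(a, b)) gives index with paired elements:
  i=0: (10, 16)
  i=1: (4, 12)
  i=2: (6, 19)
  i=3: (1, 16)
Therefore ans = [(0, 10, 16), (1, 4, 12), (2, 6, 19), (3, 1, 16)].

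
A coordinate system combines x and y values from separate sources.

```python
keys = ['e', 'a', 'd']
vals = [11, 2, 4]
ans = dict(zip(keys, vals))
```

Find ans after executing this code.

Step 1: zip pairs keys with values:
  'e' -> 11
  'a' -> 2
  'd' -> 4
Therefore ans = {'e': 11, 'a': 2, 'd': 4}.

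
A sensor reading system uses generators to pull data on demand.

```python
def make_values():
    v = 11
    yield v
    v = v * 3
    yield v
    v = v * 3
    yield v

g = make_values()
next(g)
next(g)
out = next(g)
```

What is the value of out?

Step 1: Trace through generator execution:
  Yield 1: v starts at 11, yield 11
  Yield 2: v = 11 * 3 = 33, yield 33
  Yield 3: v = 33 * 3 = 99, yield 99
Step 2: First next() gets 11, second next() gets the second value, third next() yields 99.
Therefore out = 99.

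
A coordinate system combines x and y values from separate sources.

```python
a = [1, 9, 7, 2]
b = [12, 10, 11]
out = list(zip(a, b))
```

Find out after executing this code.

Step 1: zip stops at shortest (len(a)=4, len(b)=3):
  Index 0: (1, 12)
  Index 1: (9, 10)
  Index 2: (7, 11)
Step 2: Last element of a (2) has no pair, dropped.
Therefore out = [(1, 12), (9, 10), (7, 11)].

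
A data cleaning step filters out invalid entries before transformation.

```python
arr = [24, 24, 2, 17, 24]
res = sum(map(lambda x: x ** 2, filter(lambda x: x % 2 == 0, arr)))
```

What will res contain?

Step 1: Filter even numbers from [24, 24, 2, 17, 24]: [24, 24, 2, 24]
Step 2: Square each: [576, 576, 4, 576]
Step 3: Sum = 1732.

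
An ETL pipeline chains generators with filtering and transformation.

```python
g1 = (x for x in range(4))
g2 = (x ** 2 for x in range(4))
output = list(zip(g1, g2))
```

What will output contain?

Step 1: g1 produces [0, 1, 2, 3].
Step 2: g2 produces [0, 1, 4, 9].
Step 3: zip pairs them: [(0, 0), (1, 1), (2, 4), (3, 9)].
Therefore output = [(0, 0), (1, 1), (2, 4), (3, 9)].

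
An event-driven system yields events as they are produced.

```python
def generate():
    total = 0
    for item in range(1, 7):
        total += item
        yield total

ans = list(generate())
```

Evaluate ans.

Step 1: Generator accumulates running sum:
  item=1: total = 1, yield 1
  item=2: total = 3, yield 3
  item=3: total = 6, yield 6
  item=4: total = 10, yield 10
  item=5: total = 15, yield 15
  item=6: total = 21, yield 21
Therefore ans = [1, 3, 6, 10, 15, 21].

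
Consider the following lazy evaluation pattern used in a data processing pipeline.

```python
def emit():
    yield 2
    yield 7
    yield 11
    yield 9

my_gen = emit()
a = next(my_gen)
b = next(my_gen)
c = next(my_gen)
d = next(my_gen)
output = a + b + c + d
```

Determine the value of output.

Step 1: Create generator and consume all values:
  a = next(my_gen) = 2
  b = next(my_gen) = 7
  c = next(my_gen) = 11
  d = next(my_gen) = 9
Step 2: output = 2 + 7 + 11 + 9 = 29.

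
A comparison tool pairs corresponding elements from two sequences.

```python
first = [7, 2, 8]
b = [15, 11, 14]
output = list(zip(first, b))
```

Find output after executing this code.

Step 1: zip pairs elements at same index:
  Index 0: (7, 15)
  Index 1: (2, 11)
  Index 2: (8, 14)
Therefore output = [(7, 15), (2, 11), (8, 14)].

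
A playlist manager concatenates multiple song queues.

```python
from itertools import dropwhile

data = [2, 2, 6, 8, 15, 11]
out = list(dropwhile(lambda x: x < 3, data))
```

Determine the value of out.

Step 1: dropwhile drops elements while < 3:
  2 < 3: dropped
  2 < 3: dropped
  6: kept (dropping stopped)
Step 2: Remaining elements kept regardless of condition.
Therefore out = [6, 8, 15, 11].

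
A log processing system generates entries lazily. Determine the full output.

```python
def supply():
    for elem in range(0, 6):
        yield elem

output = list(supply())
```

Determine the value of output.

Step 1: The generator yields each value from range(0, 6).
Step 2: list() consumes all yields: [0, 1, 2, 3, 4, 5].
Therefore output = [0, 1, 2, 3, 4, 5].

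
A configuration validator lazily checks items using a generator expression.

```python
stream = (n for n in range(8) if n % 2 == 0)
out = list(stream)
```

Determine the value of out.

Step 1: Filter range(8) keeping only even values:
  n=0: even, included
  n=1: odd, excluded
  n=2: even, included
  n=3: odd, excluded
  n=4: even, included
  n=5: odd, excluded
  n=6: even, included
  n=7: odd, excluded
Therefore out = [0, 2, 4, 6].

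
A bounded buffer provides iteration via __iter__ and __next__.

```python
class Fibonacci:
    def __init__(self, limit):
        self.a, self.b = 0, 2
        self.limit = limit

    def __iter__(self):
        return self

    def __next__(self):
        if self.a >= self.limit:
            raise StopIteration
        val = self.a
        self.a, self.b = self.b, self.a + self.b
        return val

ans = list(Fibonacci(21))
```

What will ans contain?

Step 1: Fibonacci-like sequence (a=0, b=2) until >= 21:
  Yield 0, then a,b = 2,2
  Yield 2, then a,b = 2,4
  Yield 2, then a,b = 4,6
  Yield 4, then a,b = 6,10
  Yield 6, then a,b = 10,16
  Yield 10, then a,b = 16,26
  Yield 16, then a,b = 26,42
Step 2: 26 >= 21, stop.
Therefore ans = [0, 2, 2, 4, 6, 10, 16].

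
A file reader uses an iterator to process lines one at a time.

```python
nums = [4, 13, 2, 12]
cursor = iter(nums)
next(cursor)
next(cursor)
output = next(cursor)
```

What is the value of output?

Step 1: Create iterator over [4, 13, 2, 12].
Step 2: next() consumes 4.
Step 3: next() consumes 13.
Step 4: next() returns 2.
Therefore output = 2.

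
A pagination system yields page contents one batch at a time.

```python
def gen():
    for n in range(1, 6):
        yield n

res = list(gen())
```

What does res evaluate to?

Step 1: The generator yields each value from range(1, 6).
Step 2: list() consumes all yields: [1, 2, 3, 4, 5].
Therefore res = [1, 2, 3, 4, 5].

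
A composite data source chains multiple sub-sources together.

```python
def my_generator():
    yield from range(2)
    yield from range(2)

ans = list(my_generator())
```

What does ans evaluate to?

Step 1: Trace yields in order:
  yield 0
  yield 1
  yield 0
  yield 1
Therefore ans = [0, 1, 0, 1].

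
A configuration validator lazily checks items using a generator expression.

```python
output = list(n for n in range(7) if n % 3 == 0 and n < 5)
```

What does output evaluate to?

Step 1: Filter range(7) where n % 3 == 0 and n < 5:
  n=0: both conditions met, included
  n=1: excluded (1 % 3 != 0)
  n=2: excluded (2 % 3 != 0)
  n=3: both conditions met, included
  n=4: excluded (4 % 3 != 0)
  n=5: excluded (5 % 3 != 0, 5 >= 5)
  n=6: excluded (6 >= 5)
Therefore output = [0, 3].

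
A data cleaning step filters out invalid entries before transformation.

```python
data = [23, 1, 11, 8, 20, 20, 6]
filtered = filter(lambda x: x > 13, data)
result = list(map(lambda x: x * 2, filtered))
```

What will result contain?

Step 1: Filter data for elements > 13:
  23: kept
  1: removed
  11: removed
  8: removed
  20: kept
  20: kept
  6: removed
Step 2: Map x * 2 on filtered [23, 20, 20]:
  23 -> 46
  20 -> 40
  20 -> 40
Therefore result = [46, 40, 40].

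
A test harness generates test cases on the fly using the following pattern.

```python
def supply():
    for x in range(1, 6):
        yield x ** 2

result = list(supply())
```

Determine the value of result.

Step 1: For each x in range(1, 6), yield x**2:
  x=1: yield 1**2 = 1
  x=2: yield 2**2 = 4
  x=3: yield 3**2 = 9
  x=4: yield 4**2 = 16
  x=5: yield 5**2 = 25
Therefore result = [1, 4, 9, 16, 25].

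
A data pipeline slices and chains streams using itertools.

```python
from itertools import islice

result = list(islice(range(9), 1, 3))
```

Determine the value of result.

Step 1: islice(range(9), 1, 3) takes elements at indices [1, 3).
Step 2: Elements: [1, 2].
Therefore result = [1, 2].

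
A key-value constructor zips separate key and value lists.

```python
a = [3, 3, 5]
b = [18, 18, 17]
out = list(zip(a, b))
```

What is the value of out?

Step 1: zip pairs elements at same index:
  Index 0: (3, 18)
  Index 1: (3, 18)
  Index 2: (5, 17)
Therefore out = [(3, 18), (3, 18), (5, 17)].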